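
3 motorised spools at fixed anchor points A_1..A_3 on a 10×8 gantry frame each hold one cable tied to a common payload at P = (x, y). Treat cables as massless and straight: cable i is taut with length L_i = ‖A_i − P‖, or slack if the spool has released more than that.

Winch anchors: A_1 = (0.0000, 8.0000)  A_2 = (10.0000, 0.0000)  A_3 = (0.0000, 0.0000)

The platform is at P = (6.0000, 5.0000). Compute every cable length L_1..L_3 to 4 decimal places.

L_1: Δ = A_1−P = (-6.0000, 3.0000) → ‖Δ‖ = √45.0000 = 6.7082
L_2: Δ = A_2−P = (4.0000, -5.0000) → ‖Δ‖ = √41.0000 = 6.4031
L_3: Δ = A_3−P = (-6.0000, -5.0000) → ‖Δ‖ = √61.0000 = 7.8102

(6.7082, 6.4031, 7.8102)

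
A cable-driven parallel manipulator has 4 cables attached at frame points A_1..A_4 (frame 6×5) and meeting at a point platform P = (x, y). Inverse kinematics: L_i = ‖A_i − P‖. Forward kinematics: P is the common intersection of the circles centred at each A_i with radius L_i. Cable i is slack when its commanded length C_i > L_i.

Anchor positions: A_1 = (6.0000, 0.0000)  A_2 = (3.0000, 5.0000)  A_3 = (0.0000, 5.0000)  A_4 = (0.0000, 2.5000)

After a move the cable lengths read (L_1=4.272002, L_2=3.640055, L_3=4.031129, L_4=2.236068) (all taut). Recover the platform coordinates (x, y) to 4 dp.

(2.0000, 1.5000)

expand ‖A_i−P‖²=L_i² and subtract eq 1 (k_i ≔ ‖A_i‖²−L_i²)
k_1 = 36.0000+0.0000−18.2500 = 17.7500
eq1−eq2 → [6.0000  -10.0000]·P = -3.0000
eq1−eq3 → [12.0000  -10.0000]·P = 9.0000
eq1−eq4 → [12.0000  -5.0000]·P = 16.5000
2×2 solve → P = (2.0000, 1.5000)
check cable 4: ‖A_4−P‖² = 5.0000 ≈ L_4² = 5.0000 ✓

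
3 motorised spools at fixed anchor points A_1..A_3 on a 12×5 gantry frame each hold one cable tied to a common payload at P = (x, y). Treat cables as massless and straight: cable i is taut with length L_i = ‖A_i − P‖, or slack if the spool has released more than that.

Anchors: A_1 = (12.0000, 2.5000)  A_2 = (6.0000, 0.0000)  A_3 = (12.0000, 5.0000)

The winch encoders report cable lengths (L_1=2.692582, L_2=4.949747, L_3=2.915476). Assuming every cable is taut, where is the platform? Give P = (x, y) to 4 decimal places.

(9.5000, 3.5000)

each cable: (A_i−P)·(A_i−P) = L_i²; let k_i = ‖A_i‖²−L_i²
k_1 = 144.0000+6.2500−7.2500 = 143.0000
row 1: 12.0000x + 5.0000y = 131.5000  (k_2=11.5000)
row 2: 0.0000x − 5.0000y = -17.5000  (k_3=160.5000)
Cramer on rows 1–2 → x = 9.5000, y = 3.5000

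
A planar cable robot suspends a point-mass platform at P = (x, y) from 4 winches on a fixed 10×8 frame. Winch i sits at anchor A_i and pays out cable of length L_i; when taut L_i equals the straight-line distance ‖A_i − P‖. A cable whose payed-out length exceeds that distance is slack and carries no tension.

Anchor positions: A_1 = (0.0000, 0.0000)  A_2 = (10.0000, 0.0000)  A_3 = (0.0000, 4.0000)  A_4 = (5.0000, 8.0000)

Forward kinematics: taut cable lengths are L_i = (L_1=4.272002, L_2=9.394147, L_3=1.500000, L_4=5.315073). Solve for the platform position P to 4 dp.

(1.5000, 4.0000)

circle eqns → linear via eq_j − eq_1; set k_j = A_j·A_j − L_j²
k_1 = 0.0000+0.0000−18.2500 = -18.2500
-20.0000·x + 0.0000·y = k_1−k_2 = -30.0000
0.0000·x − 8.0000·y = k_1−k_3 = -32.0000
-10.0000·x − 16.0000·y = k_1−k_4 = -79.0000
solve first two rows → x=1.5000, y=4.0000
check cable 4: ‖A_4−P‖² = 28.2500 ≈ L_4² = 28.2500 ✓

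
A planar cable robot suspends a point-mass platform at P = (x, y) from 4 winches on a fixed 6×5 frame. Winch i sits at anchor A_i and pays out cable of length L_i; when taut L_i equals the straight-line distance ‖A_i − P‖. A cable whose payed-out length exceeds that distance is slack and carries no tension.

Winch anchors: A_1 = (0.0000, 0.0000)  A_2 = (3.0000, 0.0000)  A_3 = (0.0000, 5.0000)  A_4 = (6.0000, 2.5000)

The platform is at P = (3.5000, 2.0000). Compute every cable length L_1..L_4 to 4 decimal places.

cable 1: Δx=-3.5000, Δy=-2.0000; L_1 = √(Δx²+Δy²) = 4.0311
cable 2: Δx=-0.5000, Δy=-2.0000; L_2 = √(Δx²+Δy²) = 2.0616
cable 3: Δx=-3.5000, Δy=3.0000; L_3 = √(Δx²+Δy²) = 4.6098
cable 4: Δx=2.5000, Δy=0.5000; L_4 = √(Δx²+Δy²) = 2.5495

(4.0311, 2.0616, 4.6098, 2.5495)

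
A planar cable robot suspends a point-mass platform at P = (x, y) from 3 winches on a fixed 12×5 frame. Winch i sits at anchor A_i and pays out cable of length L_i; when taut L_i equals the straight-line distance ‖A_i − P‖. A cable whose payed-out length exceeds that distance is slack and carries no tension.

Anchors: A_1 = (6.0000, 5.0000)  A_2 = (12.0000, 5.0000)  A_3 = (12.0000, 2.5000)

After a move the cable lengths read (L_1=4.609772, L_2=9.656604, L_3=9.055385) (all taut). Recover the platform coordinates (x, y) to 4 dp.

(3.0000, 1.5000)

expand ‖A_i−P‖²=L_i² and subtract eq 1 (c_i ≔ ‖A_i‖²−L_i²)
c_1 = 36.0000+25.0000−21.2500 = 39.7500
eq1−eq2 → [-12.0000  0.0000]·P = -36.0000
eq1−eq3 → [-12.0000  5.0000]·P = -28.5000
2×2 solve → P = (3.0000, 1.5000)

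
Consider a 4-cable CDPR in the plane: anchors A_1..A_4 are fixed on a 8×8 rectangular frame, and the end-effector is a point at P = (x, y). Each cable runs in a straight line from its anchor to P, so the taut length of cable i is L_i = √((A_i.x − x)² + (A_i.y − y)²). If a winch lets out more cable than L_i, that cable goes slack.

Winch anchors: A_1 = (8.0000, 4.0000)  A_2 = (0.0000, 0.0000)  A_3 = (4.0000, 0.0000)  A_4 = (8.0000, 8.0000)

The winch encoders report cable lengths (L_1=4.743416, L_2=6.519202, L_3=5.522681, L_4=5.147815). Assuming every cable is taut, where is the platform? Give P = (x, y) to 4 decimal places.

(3.5000, 5.5000)

circle eqns → linear via eq_j − eq_1; set q_j = A_j·A_j − L_j²
q_1 = 64.0000+16.0000−22.5000 = 57.5000
16.0000·x + 8.0000·y = q_1−q_2 = 100.0000
8.0000·x + 8.0000·y = q_1−q_3 = 72.0000
0.0000·x − 8.0000·y = q_1−q_4 = -44.0000
solve first two rows → x=3.5000, y=5.5000
check cable 4: ‖A_4−P‖² = 26.5000 ≈ L_4² = 26.5000 ✓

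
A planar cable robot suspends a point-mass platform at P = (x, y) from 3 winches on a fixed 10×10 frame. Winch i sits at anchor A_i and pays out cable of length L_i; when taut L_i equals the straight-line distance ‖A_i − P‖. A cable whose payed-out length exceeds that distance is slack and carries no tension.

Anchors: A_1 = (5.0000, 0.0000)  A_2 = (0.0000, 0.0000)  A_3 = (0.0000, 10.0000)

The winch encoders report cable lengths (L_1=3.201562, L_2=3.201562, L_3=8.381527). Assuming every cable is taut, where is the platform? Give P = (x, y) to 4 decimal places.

each cable: (A_i−P)·(A_i−P) = L_i²; let c_i = ‖A_i‖²−L_i²
c_1 = 25.0000+0.0000−10.2500 = 14.7500
row 1: 10.0000x + 0.0000y = 25.0000  (c_2=-10.2500)
row 2: 10.0000x − 20.0000y = -15.0000  (c_3=29.7500)
Cramer on rows 1–2 → x = 2.5000, y = 2.0000

(2.5000, 2.0000)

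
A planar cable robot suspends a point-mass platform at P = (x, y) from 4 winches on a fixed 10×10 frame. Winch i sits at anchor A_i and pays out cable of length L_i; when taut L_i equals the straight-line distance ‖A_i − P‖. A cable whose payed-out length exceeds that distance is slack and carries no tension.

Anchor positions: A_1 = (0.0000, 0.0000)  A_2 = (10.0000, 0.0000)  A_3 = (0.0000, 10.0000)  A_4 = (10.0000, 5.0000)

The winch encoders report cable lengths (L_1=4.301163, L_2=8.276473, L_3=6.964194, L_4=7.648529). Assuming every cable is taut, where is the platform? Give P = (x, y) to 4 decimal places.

expand ‖A_i−P‖²=L_i² and subtract eq 1 (q_i ≔ ‖A_i‖²−L_i²)
q_1 = 0.0000+0.0000−18.5000 = -18.5000
eq1−eq2 → [-20.0000  0.0000]·P = -50.0000
eq1−eq3 → [0.0000  -20.0000]·P = -70.0000
eq1−eq4 → [-20.0000  -10.0000]·P = -85.0000
2×2 solve → P = (2.5000, 3.5000)
check cable 4: ‖A_4−P‖² = 58.5000 ≈ L_4² = 58.5000 ✓

(2.5000, 3.5000)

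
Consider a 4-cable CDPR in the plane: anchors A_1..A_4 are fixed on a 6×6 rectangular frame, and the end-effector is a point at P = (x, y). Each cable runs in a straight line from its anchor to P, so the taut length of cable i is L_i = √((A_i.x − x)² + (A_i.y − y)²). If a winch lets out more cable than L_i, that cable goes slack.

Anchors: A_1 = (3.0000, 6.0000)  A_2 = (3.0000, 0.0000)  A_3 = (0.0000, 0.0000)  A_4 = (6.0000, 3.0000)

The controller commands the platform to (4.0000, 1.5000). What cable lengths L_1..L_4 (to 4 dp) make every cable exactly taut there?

cable 1: Δx=-1.0000, Δy=4.5000; L_1 = √(Δx²+Δy²) = 4.6098
cable 2: Δx=-1.0000, Δy=-1.5000; L_2 = √(Δx²+Δy²) = 1.8028
cable 3: Δx=-4.0000, Δy=-1.5000; L_3 = √(Δx²+Δy²) = 4.2720
cable 4: Δx=2.0000, Δy=1.5000; L_4 = √(Δx²+Δy²) = 2.5000

(4.6098, 1.8028, 4.2720, 2.5000)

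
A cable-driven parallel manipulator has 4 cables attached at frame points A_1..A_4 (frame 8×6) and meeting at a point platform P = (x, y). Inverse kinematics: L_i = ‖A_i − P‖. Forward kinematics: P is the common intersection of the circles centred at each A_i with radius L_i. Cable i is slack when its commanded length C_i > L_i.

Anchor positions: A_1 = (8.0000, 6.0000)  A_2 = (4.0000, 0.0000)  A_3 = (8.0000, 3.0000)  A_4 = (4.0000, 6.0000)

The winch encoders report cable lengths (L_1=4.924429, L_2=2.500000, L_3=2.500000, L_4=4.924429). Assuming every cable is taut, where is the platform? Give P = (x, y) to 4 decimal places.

(6.0000, 1.5000)

circle eqns → linear via eq_j − eq_1; set c_j = A_j·A_j − L_j²
c_1 = 64.0000+36.0000−24.2500 = 75.7500
8.0000·x + 12.0000·y = c_1−c_2 = 66.0000
0.0000·x + 6.0000·y = c_1−c_3 = 9.0000
8.0000·x + 0.0000·y = c_1−c_4 = 48.0000
solve first two rows → x=6.0000, y=1.5000
check cable 4: ‖A_4−P‖² = 24.2500 ≈ L_4² = 24.2500 ✓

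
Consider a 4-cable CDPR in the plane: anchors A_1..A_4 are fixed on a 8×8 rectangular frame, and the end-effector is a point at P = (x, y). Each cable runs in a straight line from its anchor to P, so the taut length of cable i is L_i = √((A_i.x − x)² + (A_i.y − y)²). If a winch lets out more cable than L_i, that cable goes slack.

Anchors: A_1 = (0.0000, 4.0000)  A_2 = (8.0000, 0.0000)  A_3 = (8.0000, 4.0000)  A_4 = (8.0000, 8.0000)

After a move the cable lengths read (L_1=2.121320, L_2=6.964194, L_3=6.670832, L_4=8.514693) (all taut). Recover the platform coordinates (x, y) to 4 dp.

each cable: (A_i−P)·(A_i−P) = L_i²; let k_i = ‖A_i‖²−L_i²
k_1 = 0.0000+16.0000−4.5000 = 11.5000
row 1: -16.0000x + 8.0000y = -4.0000  (k_2=15.5000)
row 2: -16.0000x + 0.0000y = -24.0000  (k_3=35.5000)
row 3: -16.0000x − 8.0000y = -44.0000  (k_4=55.5000)
Cramer on rows 1–2 → x = 1.5000, y = 2.5000
check cable 4: ‖A_4−P‖² = 72.5000 ≈ L_4² = 72.5000 ✓

(1.5000, 2.5000)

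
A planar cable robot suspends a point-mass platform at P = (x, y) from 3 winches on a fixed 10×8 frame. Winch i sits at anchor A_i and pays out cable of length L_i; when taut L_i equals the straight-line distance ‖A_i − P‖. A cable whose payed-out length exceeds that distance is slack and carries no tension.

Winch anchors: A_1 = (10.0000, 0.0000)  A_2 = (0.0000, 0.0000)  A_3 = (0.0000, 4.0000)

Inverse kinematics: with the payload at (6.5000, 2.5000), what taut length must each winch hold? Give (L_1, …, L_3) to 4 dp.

L_1: Δ = A_1−P = (3.5000, -2.5000) → ‖Δ‖ = √18.5000 = 4.3012
L_2: Δ = A_2−P = (-6.5000, -2.5000) → ‖Δ‖ = √48.5000 = 6.9642
L_3: Δ = A_3−P = (-6.5000, 1.5000) → ‖Δ‖ = √44.5000 = 6.6708

(4.3012, 6.9642, 6.6708)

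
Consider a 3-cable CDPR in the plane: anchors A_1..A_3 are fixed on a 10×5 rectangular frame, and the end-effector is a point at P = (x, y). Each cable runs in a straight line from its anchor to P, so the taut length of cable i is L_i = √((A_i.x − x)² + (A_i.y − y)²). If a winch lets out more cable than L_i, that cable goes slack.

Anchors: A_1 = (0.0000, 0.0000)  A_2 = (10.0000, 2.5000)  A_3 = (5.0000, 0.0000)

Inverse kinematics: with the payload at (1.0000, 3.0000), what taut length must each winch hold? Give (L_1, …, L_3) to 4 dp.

(3.1623, 9.0139, 5.0000)

L_1 = √((0.0000−1.0000)² + (0.0000−3.0000)²) = 3.1623
L_2 = √((10.0000−1.0000)² + (2.5000−3.0000)²) = 9.0139
L_3 = √((5.0000−1.0000)² + (0.0000−3.0000)²) = 5.0000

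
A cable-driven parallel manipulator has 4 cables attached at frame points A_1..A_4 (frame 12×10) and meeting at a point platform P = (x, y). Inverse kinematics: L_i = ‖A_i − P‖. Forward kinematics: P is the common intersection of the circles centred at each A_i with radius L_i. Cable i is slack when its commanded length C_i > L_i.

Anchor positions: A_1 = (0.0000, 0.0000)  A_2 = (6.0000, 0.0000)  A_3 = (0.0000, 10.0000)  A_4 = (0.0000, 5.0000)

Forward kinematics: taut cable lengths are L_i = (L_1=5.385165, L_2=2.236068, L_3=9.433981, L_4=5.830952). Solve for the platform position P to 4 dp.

each cable: (A_i−P)·(A_i−P) = L_i²; let k_i = ‖A_i‖²−L_i²
k_1 = 0.0000+0.0000−29.0000 = -29.0000
row 1: -12.0000x + 0.0000y = -60.0000  (k_2=31.0000)
row 2: 0.0000x − 20.0000y = -40.0000  (k_3=11.0000)
row 3: 0.0000x − 10.0000y = -20.0000  (k_4=-9.0000)
Cramer on rows 1–2 → x = 5.0000, y = 2.0000
check cable 4: ‖A_4−P‖² = 34.0000 ≈ L_4² = 34.0000 ✓

(5.0000, 2.0000)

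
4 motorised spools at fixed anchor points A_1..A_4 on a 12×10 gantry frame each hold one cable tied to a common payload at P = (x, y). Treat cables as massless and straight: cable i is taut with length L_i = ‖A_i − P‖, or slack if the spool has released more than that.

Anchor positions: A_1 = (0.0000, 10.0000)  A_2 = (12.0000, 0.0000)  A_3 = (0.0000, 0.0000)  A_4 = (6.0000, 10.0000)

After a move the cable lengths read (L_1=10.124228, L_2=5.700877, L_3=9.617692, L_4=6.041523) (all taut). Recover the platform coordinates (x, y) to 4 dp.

each cable: (A_i−P)·(A_i−P) = L_i²; let c_i = ‖A_i‖²−L_i²
c_1 = 0.0000+100.0000−102.5000 = -2.5000
row 1: -24.0000x + 20.0000y = -114.0000  (c_2=111.5000)
row 2: 0.0000x + 20.0000y = 90.0000  (c_3=-92.5000)
row 3: -12.0000x + 0.0000y = -102.0000  (c_4=99.5000)
Cramer on rows 1–2 → x = 8.5000, y = 4.5000
check cable 4: ‖A_4−P‖² = 36.5000 ≈ L_4² = 36.5000 ✓

(8.5000, 4.5000)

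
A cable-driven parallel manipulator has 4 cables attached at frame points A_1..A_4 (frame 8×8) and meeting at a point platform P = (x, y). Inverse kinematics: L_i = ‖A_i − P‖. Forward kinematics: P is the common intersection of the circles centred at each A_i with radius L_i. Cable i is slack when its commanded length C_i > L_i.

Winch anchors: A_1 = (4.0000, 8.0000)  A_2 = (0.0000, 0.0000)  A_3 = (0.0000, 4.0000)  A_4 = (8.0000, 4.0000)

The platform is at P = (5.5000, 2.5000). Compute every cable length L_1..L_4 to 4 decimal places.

(5.7009, 6.0415, 5.7009, 2.9155)

cable 1: Δx=-1.5000, Δy=5.5000; L_1 = √(Δx²+Δy²) = 5.7009
cable 2: Δx=-5.5000, Δy=-2.5000; L_2 = √(Δx²+Δy²) = 6.0415
cable 3: Δx=-5.5000, Δy=1.5000; L_3 = √(Δx²+Δy²) = 5.7009
cable 4: Δx=2.5000, Δy=1.5000; L_4 = √(Δx²+Δy²) = 2.9155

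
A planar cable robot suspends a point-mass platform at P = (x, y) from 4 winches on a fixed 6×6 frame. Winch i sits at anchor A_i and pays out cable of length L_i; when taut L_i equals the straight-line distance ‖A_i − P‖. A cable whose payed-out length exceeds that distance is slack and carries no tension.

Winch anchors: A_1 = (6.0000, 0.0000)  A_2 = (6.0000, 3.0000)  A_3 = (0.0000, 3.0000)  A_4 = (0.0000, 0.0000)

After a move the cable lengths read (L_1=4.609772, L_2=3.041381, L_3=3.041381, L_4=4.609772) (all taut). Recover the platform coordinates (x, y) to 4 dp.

(3.0000, 3.5000)

circle eqns → linear via eq_j − eq_1; set c_j = A_j·A_j − L_j²
c_1 = 36.0000+0.0000−21.2500 = 14.7500
0.0000·x − 6.0000·y = c_1−c_2 = -21.0000
12.0000·x − 6.0000·y = c_1−c_3 = 15.0000
12.0000·x + 0.0000·y = c_1−c_4 = 36.0000
solve first two rows → x=3.0000, y=3.5000
check cable 4: ‖A_4−P‖² = 21.2500 ≈ L_4² = 21.2500 ✓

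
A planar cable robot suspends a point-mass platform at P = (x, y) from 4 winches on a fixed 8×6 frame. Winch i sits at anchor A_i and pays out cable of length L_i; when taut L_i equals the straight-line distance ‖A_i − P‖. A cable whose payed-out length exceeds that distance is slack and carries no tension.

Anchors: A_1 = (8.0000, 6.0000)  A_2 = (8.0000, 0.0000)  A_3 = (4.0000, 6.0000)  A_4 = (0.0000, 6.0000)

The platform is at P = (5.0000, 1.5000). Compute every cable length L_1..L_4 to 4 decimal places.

L_1: Δ = A_1−P = (3.0000, 4.5000) → ‖Δ‖ = √29.2500 = 5.4083
L_2: Δ = A_2−P = (3.0000, -1.5000) → ‖Δ‖ = √11.2500 = 3.3541
L_3: Δ = A_3−P = (-1.0000, 4.5000) → ‖Δ‖ = √21.2500 = 4.6098
L_4: Δ = A_4−P = (-5.0000, 4.5000) → ‖Δ‖ = √45.2500 = 6.7268

(5.4083, 3.3541, 4.6098, 6.7268)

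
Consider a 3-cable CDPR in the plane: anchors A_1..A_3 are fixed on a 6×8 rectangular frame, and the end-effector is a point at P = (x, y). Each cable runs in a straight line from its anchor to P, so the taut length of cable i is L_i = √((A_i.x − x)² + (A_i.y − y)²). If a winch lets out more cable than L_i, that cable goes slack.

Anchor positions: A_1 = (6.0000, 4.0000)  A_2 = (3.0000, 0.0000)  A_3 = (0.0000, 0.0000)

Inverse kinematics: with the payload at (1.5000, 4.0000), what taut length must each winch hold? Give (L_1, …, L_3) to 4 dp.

cable 1: Δx=4.5000, Δy=0.0000; L_1 = √(Δx²+Δy²) = 4.5000
cable 2: Δx=1.5000, Δy=-4.0000; L_2 = √(Δx²+Δy²) = 4.2720
cable 3: Δx=-1.5000, Δy=-4.0000; L_3 = √(Δx²+Δy²) = 4.2720

(4.5000, 4.2720, 4.2720)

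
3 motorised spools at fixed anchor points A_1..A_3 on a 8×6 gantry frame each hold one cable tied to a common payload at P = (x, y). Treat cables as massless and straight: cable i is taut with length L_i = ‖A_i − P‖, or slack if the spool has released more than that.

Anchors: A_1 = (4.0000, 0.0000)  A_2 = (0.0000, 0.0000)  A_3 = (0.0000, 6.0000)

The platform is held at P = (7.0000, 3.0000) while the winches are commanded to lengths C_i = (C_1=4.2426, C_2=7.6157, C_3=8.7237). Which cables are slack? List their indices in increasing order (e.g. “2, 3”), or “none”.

i=1: geometric 4.2426 vs commanded 4.2426 ⇒ taut
i=2: geometric 7.6158 vs commanded 7.6157 ⇒ taut
i=3: geometric 7.6158 vs commanded 8.7237 ⇒ slack

3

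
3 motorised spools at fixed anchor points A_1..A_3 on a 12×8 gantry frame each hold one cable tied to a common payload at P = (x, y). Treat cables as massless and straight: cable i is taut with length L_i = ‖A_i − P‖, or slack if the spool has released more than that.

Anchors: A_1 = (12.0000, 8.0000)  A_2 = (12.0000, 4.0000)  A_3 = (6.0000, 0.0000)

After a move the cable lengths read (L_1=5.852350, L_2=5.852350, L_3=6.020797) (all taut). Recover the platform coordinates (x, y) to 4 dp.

(6.5000, 6.0000)

circle eqns → linear via eq_j − eq_1; set c_j = A_j·A_j − L_j²
c_1 = 144.0000+64.0000−34.2500 = 173.7500
0.0000·x + 8.0000·y = c_1−c_2 = 48.0000
12.0000·x + 16.0000·y = c_1−c_3 = 174.0000
solve first two rows → x=6.5000, y=6.0000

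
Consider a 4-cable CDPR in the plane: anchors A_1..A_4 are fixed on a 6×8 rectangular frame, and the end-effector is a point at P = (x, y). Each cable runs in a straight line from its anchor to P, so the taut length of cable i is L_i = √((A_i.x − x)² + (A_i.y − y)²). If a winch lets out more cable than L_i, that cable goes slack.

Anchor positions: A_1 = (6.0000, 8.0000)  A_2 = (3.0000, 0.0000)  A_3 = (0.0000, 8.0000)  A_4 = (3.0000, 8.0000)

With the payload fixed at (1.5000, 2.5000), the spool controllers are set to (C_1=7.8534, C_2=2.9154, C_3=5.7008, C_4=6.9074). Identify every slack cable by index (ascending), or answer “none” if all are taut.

cable 1: L_1 = ‖A_1−P‖ = 7.1063;  C_1 = 7.8534 → slack
cable 2: L_2 = ‖A_2−P‖ = 2.9155;  C_2 = 2.9154 → taut
cable 3: L_3 = ‖A_3−P‖ = 5.7009;  C_3 = 5.7008 → taut
cable 4: L_4 = ‖A_4−P‖ = 5.7009;  C_4 = 6.9074 → slack

1, 4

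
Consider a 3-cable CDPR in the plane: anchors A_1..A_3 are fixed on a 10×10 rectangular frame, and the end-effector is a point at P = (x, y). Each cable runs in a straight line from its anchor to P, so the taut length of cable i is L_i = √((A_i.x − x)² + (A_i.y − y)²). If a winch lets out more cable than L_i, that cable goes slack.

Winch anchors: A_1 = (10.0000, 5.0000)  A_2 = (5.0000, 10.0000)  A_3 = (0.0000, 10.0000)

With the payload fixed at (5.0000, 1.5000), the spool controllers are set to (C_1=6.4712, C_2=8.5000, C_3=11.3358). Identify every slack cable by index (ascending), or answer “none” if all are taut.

1, 3

i=1: geometric 6.1033 vs commanded 6.4712 ⇒ slack
i=2: geometric 8.5000 vs commanded 8.5000 ⇒ taut
i=3: geometric 9.8615 vs commanded 11.3358 ⇒ slack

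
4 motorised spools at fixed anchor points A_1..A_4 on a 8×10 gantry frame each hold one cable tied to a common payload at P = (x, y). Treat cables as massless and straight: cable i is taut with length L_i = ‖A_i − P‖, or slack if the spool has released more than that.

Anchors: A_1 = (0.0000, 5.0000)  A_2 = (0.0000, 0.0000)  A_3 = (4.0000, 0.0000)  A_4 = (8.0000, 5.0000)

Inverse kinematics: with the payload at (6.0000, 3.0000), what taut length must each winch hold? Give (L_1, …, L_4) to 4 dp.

(6.3246, 6.7082, 3.6056, 2.8284)

cable 1: Δx=-6.0000, Δy=2.0000; L_1 = √(Δx²+Δy²) = 6.3246
cable 2: Δx=-6.0000, Δy=-3.0000; L_2 = √(Δx²+Δy²) = 6.7082
cable 3: Δx=-2.0000, Δy=-3.0000; L_3 = √(Δx²+Δy²) = 3.6056
cable 4: Δx=2.0000, Δy=2.0000; L_4 = √(Δx²+Δy²) = 2.8284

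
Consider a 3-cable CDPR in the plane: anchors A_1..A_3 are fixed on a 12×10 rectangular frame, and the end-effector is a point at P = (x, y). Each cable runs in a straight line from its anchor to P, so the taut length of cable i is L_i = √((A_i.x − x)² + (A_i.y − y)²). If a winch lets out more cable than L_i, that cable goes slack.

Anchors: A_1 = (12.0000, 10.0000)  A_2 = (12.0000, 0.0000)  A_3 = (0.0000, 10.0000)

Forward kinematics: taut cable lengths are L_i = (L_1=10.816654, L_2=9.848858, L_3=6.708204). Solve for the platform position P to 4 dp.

(3.0000, 4.0000)

expand ‖A_i−P‖²=L_i² and subtract eq 1 (c_i ≔ ‖A_i‖²−L_i²)
c_1 = 144.0000+100.0000−117.0000 = 127.0000
eq1−eq2 → [0.0000  20.0000]·P = 80.0000
eq1−eq3 → [24.0000  0.0000]·P = 72.0000
2×2 solve → P = (3.0000, 4.0000)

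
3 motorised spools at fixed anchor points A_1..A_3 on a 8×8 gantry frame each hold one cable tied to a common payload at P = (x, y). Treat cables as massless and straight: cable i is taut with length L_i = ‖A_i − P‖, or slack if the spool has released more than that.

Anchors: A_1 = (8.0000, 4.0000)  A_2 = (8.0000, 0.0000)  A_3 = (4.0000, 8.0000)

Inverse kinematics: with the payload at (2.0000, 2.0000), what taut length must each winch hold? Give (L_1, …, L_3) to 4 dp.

cable 1: Δx=6.0000, Δy=2.0000; L_1 = √(Δx²+Δy²) = 6.3246
cable 2: Δx=6.0000, Δy=-2.0000; L_2 = √(Δx²+Δy²) = 6.3246
cable 3: Δx=2.0000, Δy=6.0000; L_3 = √(Δx²+Δy²) = 6.3246

(6.3246, 6.3246, 6.3246)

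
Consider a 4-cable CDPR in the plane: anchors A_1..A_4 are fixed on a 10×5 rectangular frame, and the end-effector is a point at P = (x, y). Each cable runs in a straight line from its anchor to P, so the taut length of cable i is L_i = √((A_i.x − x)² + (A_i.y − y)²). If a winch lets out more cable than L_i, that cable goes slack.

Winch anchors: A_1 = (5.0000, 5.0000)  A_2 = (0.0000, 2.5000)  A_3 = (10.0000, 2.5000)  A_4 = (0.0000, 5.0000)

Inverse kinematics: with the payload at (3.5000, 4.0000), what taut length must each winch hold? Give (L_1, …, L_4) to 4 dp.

(1.8028, 3.8079, 6.6708, 3.6401)

L_1: Δ = A_1−P = (1.5000, 1.0000) → ‖Δ‖ = √3.2500 = 1.8028
L_2: Δ = A_2−P = (-3.5000, -1.5000) → ‖Δ‖ = √14.5000 = 3.8079
L_3: Δ = A_3−P = (6.5000, -1.5000) → ‖Δ‖ = √44.5000 = 6.6708
L_4: Δ = A_4−P = (-3.5000, 1.0000) → ‖Δ‖ = √13.2500 = 3.6401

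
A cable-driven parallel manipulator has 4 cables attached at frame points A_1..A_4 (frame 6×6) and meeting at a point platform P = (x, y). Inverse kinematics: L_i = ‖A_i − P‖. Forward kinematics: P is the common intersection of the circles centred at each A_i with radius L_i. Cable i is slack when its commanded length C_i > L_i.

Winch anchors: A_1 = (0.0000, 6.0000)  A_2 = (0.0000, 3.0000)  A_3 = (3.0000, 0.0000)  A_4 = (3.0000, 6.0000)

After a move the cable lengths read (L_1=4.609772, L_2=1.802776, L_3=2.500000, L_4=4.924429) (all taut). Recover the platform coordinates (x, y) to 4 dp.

(1.0000, 1.5000)

circle eqns → linear via eq_j − eq_1; set k_j = A_j·A_j − L_j²
k_1 = 0.0000+36.0000−21.2500 = 14.7500
0.0000·x + 6.0000·y = k_1−k_2 = 9.0000
-6.0000·x + 12.0000·y = k_1−k_3 = 12.0000
-6.0000·x + 0.0000·y = k_1−k_4 = -6.0000
solve first two rows → x=1.0000, y=1.5000
check cable 4: ‖A_4−P‖² = 24.2500 ≈ L_4² = 24.2500 ✓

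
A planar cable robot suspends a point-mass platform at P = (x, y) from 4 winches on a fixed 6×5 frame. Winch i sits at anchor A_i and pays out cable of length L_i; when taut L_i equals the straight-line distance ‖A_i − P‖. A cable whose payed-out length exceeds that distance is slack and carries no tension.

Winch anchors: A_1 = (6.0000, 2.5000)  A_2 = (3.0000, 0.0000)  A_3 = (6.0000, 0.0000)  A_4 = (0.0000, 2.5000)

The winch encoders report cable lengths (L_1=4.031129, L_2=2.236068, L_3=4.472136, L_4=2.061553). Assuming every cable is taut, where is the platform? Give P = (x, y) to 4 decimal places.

(2.0000, 2.0000)

circle eqns → linear via eq_j − eq_1; set c_j = A_j·A_j − L_j²
c_1 = 36.0000+6.2500−16.2500 = 26.0000
6.0000·x + 5.0000·y = c_1−c_2 = 22.0000
0.0000·x + 5.0000·y = c_1−c_3 = 10.0000
12.0000·x + 0.0000·y = c_1−c_4 = 24.0000
solve first two rows → x=2.0000, y=2.0000
check cable 4: ‖A_4−P‖² = 4.2500 ≈ L_4² = 4.2500 ✓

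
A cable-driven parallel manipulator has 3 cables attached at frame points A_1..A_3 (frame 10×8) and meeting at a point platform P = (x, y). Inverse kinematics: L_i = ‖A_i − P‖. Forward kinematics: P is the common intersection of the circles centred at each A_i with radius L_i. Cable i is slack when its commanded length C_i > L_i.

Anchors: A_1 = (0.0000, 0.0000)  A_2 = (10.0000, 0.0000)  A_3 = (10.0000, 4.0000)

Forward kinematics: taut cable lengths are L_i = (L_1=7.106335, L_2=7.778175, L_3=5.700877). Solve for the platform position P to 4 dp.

each cable: (A_i−P)·(A_i−P) = L_i²; let c_i = ‖A_i‖²−L_i²
c_1 = 0.0000+0.0000−50.5000 = -50.5000
row 1: -20.0000x + 0.0000y = -90.0000  (c_2=39.5000)
row 2: -20.0000x − 8.0000y = -134.0000  (c_3=83.5000)
Cramer on rows 1–2 → x = 4.5000, y = 5.5000

(4.5000, 5.5000)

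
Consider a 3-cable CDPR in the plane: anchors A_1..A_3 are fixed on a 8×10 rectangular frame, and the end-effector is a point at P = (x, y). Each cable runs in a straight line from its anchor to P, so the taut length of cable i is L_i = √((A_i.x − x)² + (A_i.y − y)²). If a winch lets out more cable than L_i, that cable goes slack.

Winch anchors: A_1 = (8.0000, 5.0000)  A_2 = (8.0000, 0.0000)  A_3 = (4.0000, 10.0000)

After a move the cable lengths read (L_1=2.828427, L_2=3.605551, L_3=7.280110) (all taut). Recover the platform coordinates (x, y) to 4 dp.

(6.0000, 3.0000)

each cable: (A_i−P)·(A_i−P) = L_i²; let k_i = ‖A_i‖²−L_i²
k_1 = 64.0000+25.0000−8.0000 = 81.0000
row 1: 0.0000x + 10.0000y = 30.0000  (k_2=51.0000)
row 2: 8.0000x − 10.0000y = 18.0000  (k_3=63.0000)
Cramer on rows 1–2 → x = 6.0000, y = 3.0000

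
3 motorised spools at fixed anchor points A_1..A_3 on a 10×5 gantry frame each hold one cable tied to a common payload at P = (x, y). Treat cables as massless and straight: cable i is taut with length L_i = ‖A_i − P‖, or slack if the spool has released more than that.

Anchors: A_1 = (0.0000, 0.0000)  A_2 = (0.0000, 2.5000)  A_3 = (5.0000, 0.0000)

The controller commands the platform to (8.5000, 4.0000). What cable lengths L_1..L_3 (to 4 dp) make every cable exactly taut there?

L_1: Δ = A_1−P = (-8.5000, -4.0000) → ‖Δ‖ = √88.2500 = 9.3941
L_2: Δ = A_2−P = (-8.5000, -1.5000) → ‖Δ‖ = √74.5000 = 8.6313
L_3: Δ = A_3−P = (-3.5000, -4.0000) → ‖Δ‖ = √28.2500 = 5.3151

(9.3941, 8.6313, 5.3151)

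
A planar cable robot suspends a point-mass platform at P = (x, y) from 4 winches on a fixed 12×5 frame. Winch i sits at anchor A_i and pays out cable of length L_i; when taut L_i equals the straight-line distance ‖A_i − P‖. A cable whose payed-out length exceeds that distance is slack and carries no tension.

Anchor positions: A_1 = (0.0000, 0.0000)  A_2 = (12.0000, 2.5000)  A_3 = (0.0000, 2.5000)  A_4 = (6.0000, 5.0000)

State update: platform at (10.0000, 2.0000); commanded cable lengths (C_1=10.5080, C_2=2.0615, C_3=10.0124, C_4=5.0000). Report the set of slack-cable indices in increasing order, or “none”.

1

i=1: geometric 10.1980 vs commanded 10.5080 ⇒ slack
i=2: geometric 2.0616 vs commanded 2.0615 ⇒ taut
i=3: geometric 10.0125 vs commanded 10.0124 ⇒ taut
i=4: geometric 5.0000 vs commanded 5.0000 ⇒ taut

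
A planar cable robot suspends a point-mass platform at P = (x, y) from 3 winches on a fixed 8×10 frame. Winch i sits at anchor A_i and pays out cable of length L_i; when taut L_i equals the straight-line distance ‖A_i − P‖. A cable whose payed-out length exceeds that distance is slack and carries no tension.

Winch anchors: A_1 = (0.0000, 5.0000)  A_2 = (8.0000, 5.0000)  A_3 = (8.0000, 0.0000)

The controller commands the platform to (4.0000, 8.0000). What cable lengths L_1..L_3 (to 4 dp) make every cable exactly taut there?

L_1: Δ = A_1−P = (-4.0000, -3.0000) → ‖Δ‖ = √25.0000 = 5.0000
L_2: Δ = A_2−P = (4.0000, -3.0000) → ‖Δ‖ = √25.0000 = 5.0000
L_3: Δ = A_3−P = (4.0000, -8.0000) → ‖Δ‖ = √80.0000 = 8.9443

(5.0000, 5.0000, 8.9443)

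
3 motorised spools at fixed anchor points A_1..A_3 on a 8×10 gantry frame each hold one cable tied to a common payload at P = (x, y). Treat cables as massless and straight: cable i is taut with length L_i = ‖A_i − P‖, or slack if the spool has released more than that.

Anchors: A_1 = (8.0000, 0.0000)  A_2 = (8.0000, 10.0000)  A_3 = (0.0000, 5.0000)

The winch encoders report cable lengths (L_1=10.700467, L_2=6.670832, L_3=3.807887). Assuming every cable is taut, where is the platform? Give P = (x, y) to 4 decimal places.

(1.5000, 8.5000)

each cable: (A_i−P)·(A_i−P) = L_i²; let c_i = ‖A_i‖²−L_i²
c_1 = 64.0000+0.0000−114.5000 = -50.5000
row 1: 0.0000x − 20.0000y = -170.0000  (c_2=119.5000)
row 2: 16.0000x − 10.0000y = -61.0000  (c_3=10.5000)
Cramer on rows 1–2 → x = 1.5000, y = 8.5000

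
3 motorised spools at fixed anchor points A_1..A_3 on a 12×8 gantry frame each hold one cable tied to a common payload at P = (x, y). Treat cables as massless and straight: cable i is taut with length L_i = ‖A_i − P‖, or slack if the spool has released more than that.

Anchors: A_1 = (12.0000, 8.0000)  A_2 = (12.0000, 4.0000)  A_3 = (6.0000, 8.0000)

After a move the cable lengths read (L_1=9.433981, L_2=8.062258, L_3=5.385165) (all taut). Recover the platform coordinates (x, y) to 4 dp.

(4.0000, 3.0000)

expand ‖A_i−P‖²=L_i² and subtract eq 1 (q_i ≔ ‖A_i‖²−L_i²)
q_1 = 144.0000+64.0000−89.0000 = 119.0000
eq1−eq2 → [0.0000  8.0000]·P = 24.0000
eq1−eq3 → [12.0000  0.0000]·P = 48.0000
2×2 solve → P = (4.0000, 3.0000)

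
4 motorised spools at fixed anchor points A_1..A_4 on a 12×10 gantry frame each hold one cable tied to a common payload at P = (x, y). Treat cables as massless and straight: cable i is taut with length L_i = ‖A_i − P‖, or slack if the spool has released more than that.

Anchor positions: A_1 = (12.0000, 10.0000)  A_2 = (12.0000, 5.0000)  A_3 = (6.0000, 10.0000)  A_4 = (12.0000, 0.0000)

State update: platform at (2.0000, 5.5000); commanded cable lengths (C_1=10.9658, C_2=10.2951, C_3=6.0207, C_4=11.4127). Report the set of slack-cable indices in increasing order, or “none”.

i=1: geometric 10.9659 vs commanded 10.9658 ⇒ taut
i=2: geometric 10.0125 vs commanded 10.2951 ⇒ slack
i=3: geometric 6.0208 vs commanded 6.0207 ⇒ taut
i=4: geometric 11.4127 vs commanded 11.4127 ⇒ taut

2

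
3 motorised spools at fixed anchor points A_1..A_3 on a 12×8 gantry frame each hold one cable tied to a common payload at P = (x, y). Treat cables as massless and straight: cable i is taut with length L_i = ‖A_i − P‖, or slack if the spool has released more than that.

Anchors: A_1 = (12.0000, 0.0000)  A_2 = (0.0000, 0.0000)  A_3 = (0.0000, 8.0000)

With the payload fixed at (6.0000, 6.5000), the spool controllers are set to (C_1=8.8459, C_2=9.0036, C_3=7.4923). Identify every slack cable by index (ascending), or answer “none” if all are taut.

i=1: geometric 8.8459 vs commanded 8.8459 ⇒ taut
i=2: geometric 8.8459 vs commanded 9.0036 ⇒ slack
i=3: geometric 6.1847 vs commanded 7.4923 ⇒ slack

2, 3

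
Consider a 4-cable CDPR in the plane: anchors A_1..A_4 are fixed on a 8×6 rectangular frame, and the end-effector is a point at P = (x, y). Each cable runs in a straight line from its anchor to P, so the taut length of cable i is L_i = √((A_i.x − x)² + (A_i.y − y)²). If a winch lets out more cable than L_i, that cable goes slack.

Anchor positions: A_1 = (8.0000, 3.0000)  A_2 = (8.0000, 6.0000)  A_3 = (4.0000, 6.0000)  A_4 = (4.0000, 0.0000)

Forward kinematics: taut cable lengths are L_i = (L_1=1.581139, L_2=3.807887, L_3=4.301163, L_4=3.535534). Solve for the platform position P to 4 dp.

circle eqns → linear via eq_j − eq_1; set q_j = A_j·A_j − L_j²
q_1 = 64.0000+9.0000−2.5000 = 70.5000
0.0000·x − 6.0000·y = q_1−q_2 = -15.0000
8.0000·x − 6.0000·y = q_1−q_3 = 37.0000
8.0000·x + 6.0000·y = q_1−q_4 = 67.0000
solve first two rows → x=6.5000, y=2.5000
check cable 4: ‖A_4−P‖² = 12.5000 ≈ L_4² = 12.5000 ✓

(6.5000, 2.5000)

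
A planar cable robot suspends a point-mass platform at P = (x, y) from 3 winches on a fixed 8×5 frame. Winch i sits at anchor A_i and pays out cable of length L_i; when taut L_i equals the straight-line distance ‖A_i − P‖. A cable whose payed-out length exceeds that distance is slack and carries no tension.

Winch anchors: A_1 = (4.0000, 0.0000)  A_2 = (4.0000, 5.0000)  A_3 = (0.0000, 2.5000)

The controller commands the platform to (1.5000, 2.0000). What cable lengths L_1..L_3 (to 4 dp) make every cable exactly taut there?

(3.2016, 3.9051, 1.5811)

L_1: Δ = A_1−P = (2.5000, -2.0000) → ‖Δ‖ = √10.2500 = 3.2016
L_2: Δ = A_2−P = (2.5000, 3.0000) → ‖Δ‖ = √15.2500 = 3.9051
L_3: Δ = A_3−P = (-1.5000, 0.5000) → ‖Δ‖ = √2.5000 = 1.5811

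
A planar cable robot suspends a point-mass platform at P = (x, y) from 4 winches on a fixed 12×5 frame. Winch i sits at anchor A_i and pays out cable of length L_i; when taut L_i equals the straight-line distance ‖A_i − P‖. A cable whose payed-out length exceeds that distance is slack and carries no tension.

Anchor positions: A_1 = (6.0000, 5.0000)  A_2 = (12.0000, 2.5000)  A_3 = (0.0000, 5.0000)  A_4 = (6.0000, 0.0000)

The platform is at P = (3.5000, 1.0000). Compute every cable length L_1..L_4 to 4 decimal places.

(4.7170, 8.6313, 5.3151, 2.6926)

L_1: Δ = A_1−P = (2.5000, 4.0000) → ‖Δ‖ = √22.2500 = 4.7170
L_2: Δ = A_2−P = (8.5000, 1.5000) → ‖Δ‖ = √74.5000 = 8.6313
L_3: Δ = A_3−P = (-3.5000, 4.0000) → ‖Δ‖ = √28.2500 = 5.3151
L_4: Δ = A_4−P = (2.5000, -1.0000) → ‖Δ‖ = √7.2500 = 2.6926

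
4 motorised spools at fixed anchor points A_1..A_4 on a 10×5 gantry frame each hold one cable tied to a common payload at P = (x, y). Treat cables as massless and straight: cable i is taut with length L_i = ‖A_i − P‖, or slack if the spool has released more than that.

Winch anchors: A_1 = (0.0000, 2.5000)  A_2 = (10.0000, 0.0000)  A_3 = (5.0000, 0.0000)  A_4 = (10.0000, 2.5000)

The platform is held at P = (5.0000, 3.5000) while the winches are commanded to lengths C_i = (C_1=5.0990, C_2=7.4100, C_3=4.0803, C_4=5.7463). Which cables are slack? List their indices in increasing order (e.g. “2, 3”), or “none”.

2, 3, 4

cable 1: L_1 = ‖A_1−P‖ = 5.0990;  C_1 = 5.0990 → taut
cable 2: L_2 = ‖A_2−P‖ = 6.1033;  C_2 = 7.4100 → slack
cable 3: L_3 = ‖A_3−P‖ = 3.5000;  C_3 = 4.0803 → slack
cable 4: L_4 = ‖A_4−P‖ = 5.0990;  C_4 = 5.7463 → slack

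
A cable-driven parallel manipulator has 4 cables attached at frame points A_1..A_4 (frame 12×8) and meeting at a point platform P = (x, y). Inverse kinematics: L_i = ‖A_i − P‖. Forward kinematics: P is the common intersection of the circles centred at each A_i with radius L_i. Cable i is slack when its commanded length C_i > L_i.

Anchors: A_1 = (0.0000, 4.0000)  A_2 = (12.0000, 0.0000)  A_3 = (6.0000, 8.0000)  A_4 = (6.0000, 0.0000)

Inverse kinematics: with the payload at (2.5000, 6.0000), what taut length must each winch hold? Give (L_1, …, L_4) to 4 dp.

L_1: Δ = A_1−P = (-2.5000, -2.0000) → ‖Δ‖ = √10.2500 = 3.2016
L_2: Δ = A_2−P = (9.5000, -6.0000) → ‖Δ‖ = √126.2500 = 11.2361
L_3: Δ = A_3−P = (3.5000, 2.0000) → ‖Δ‖ = √16.2500 = 4.0311
L_4: Δ = A_4−P = (3.5000, -6.0000) → ‖Δ‖ = √48.2500 = 6.9462

(3.2016, 11.2361, 4.0311, 6.9462)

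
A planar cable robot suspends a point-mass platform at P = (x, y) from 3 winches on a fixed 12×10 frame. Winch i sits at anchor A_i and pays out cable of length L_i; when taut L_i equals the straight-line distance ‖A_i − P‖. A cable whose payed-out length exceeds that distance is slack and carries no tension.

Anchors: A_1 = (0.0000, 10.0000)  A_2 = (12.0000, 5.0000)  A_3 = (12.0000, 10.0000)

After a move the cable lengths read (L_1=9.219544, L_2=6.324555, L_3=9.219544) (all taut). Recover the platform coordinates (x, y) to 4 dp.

circle eqns → linear via eq_j − eq_1; set k_j = A_j·A_j − L_j²
k_1 = 0.0000+100.0000−85.0000 = 15.0000
-24.0000·x + 10.0000·y = k_1−k_2 = -114.0000
-24.0000·x + 0.0000·y = k_1−k_3 = -144.0000
solve first two rows → x=6.0000, y=3.0000

(6.0000, 3.0000)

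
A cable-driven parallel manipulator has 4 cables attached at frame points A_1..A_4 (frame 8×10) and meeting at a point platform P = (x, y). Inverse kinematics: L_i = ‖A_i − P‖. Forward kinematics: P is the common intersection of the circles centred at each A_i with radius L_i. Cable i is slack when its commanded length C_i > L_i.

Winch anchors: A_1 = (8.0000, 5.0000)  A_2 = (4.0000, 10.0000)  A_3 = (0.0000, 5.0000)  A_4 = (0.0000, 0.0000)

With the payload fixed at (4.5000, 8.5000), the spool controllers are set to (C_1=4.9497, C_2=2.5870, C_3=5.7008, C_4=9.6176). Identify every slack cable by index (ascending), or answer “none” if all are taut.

cable 1: √((3.5000)²+(-3.5000)²)=4.9497, C_1=4.9497: taut
cable 2: √((-0.5000)²+(1.5000)²)=1.5811, C_2=2.5870: slack
cable 3: √((-4.5000)²+(-3.5000)²)=5.7009, C_3=5.7008: taut
cable 4: √((-4.5000)²+(-8.5000)²)=9.6177, C_4=9.6176: taut

2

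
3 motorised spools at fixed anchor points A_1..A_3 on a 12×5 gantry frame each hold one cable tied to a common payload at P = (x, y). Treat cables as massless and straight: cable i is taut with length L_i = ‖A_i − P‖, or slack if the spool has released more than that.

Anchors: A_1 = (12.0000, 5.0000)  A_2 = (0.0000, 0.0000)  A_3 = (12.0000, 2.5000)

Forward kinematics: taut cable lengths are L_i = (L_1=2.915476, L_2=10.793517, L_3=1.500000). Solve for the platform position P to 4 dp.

(10.5000, 2.5000)

each cable: (A_i−P)·(A_i−P) = L_i²; let c_i = ‖A_i‖²−L_i²
c_1 = 144.0000+25.0000−8.5000 = 160.5000
row 1: 24.0000x + 10.0000y = 277.0000  (c_2=-116.5000)
row 2: 0.0000x + 5.0000y = 12.5000  (c_3=148.0000)
Cramer on rows 1–2 → x = 10.5000, y = 2.5000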